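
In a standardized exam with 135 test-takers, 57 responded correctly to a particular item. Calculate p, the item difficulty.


Item difficulty p = number correct / total examinees
p = 57 / 135
p = 0.4222

0.4222


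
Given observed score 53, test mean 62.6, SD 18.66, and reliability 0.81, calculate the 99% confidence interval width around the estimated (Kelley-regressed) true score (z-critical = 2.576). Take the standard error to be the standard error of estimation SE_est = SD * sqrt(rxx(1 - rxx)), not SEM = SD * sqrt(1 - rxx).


True score estimate = 0.81*53 + 0.19*62.6 = 54.824
SE_est = SD * sqrt(rxx * (1 - rxx)) = 18.66 * sqrt(0.81 * 0.19) = 18.66 * sqrt(0.1539) = 7.320335
CI = T_est +/- z * SE_est, so width = 2 * z * SE_est = 2 * 2.576 * 7.320335
Width = 37.7144

37.7144


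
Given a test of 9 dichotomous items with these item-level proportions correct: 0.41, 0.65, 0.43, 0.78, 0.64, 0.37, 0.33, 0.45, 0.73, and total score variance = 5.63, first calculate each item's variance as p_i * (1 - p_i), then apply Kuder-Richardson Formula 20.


For each item, compute p_i * q_i:
  Item 1: 0.41 * 0.59 = 0.2419
  Item 2: 0.65 * 0.35 = 0.2275
  Item 3: 0.43 * 0.57 = 0.2451
  Item 4: 0.78 * 0.22 = 0.1716
  Item 5: 0.64 * 0.36 = 0.2304
  Item 6: 0.37 * 0.63 = 0.2331
  Item 7: 0.33 * 0.67 = 0.2211
  Item 8: 0.45 * 0.55 = 0.2475
  Item 9: 0.73 * 0.27 = 0.1971
Sum(p_i * q_i) = 0.2419 + 0.2275 + 0.2451 + 0.1716 + 0.2304 + 0.2331 + 0.2211 + 0.2475 + 0.1971 = 2.0153
KR-20 = (k/(k-1)) * (1 - Sum(p_i*q_i) / Var_total)
= (9/8) * (1 - 2.0153/5.63)
= 1.125 * 0.642
KR-20 = 0.7223

0.7223


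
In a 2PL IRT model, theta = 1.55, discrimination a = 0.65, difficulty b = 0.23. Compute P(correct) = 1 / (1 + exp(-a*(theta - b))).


a*(theta - b) = 0.65 * (1.55 - 0.23) = 0.858
exp(-0.858) = 0.424
P = 1 / (1 + 0.424)
P = 0.7022

0.7022


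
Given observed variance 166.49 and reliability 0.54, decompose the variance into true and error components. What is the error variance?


var_true = rxx * var_obs = 0.54 * 166.49 = 89.9046
var_error = var_obs - var_true
var_error = 166.49 - 89.9046
var_error = 76.5854

76.5854


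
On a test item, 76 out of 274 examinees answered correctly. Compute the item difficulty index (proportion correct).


Item difficulty p = number correct / total examinees
p = 76 / 274
p = 0.2774

0.2774


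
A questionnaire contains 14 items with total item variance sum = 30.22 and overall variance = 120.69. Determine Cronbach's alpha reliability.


alpha = (k/(k-1)) * (1 - sum(si^2)/s_total^2)
= (14/13) * (1 - 30.22/120.69)
alpha = 0.8073

0.8073


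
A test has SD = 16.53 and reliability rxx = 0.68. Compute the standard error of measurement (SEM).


SEM = SD * sqrt(1 - rxx)
SEM = 16.53 * sqrt(1 - 0.68)
SEM = 16.53 * sqrt(0.32) = 16.53 * 0.565685
SEM = 9.3508

9.3508


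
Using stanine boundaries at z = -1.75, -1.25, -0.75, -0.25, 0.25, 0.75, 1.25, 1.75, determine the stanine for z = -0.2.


Stanine boundaries: [-1.75, -1.25, -0.75, -0.25, 0.25, 0.75, 1.25, 1.75]
z = -0.2
Check each boundary:
  z >= -1.75 -> could be stanine 2
  z >= -1.25 -> could be stanine 3
  z >= -0.75 -> could be stanine 4
  z >= -0.25 -> could be stanine 5
  z < 0.25
  z < 0.75
  z < 1.25
  z < 1.75
Highest qualifying boundary gives stanine = 5

5


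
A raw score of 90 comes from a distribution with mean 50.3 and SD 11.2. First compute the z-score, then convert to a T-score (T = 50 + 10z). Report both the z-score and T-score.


z = (X - mean) / SD = (90 - 50.3) / 11.2
z = 39.7 / 11.2
z = 3.5446
T-score = T = 50 + 10z
Carry z at full precision (z = 39.7 / 11.2) into the conversion:
T-score = 50 + 10 * (39.7 / 11.2) = 50 + 397 / 11.2
T-score = 50 + 35.4464
T-score = 85.4464

85.4464


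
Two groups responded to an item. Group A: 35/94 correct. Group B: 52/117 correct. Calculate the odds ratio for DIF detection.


Odds_A = 35/59 = 0.5932
Odds_B = 52/65 = 0.8
OR = Odds_A / Odds_B = 0.5932 / 0.8
Exactly, OR = (35 * 65) / (59 * 52) = 2275 / 3068
OR = 0.7415

0.7415


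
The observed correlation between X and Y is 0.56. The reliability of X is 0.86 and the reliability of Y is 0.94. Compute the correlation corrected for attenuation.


r_corrected = rxy / sqrt(rxx * ryy)
= 0.56 / sqrt(0.86 * 0.94)
= 0.56 / sqrt(0.8084)
= 0.56 / 0.899111
r_corrected = 0.6228

0.6228


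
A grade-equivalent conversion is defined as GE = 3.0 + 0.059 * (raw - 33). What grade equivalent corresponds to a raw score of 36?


raw - median = 36 - 33 = 3
slope * diff = 0.059 * 3 = 0.177
GE = 3.0 + 0.177
GE = 3.177

3.177


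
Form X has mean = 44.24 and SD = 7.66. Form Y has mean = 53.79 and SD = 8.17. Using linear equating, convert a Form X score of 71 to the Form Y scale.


slope = SD_Y / SD_X = 8.17 / 7.66 ~ 1.0666
intercept = mean_Y - slope * mean_X = 53.79 - (8.17 / 7.66) * 44.24 ~ 6.6045
Y = slope * X + intercept. To avoid rounding drift from the rounded slope/intercept, evaluate the equivalent form Y = mean_Y + SD_Y * (X - mean_X) / SD_X at full precision:
Y = 53.79 + 8.17 * (71 - 44.24) / 7.66
Y = 53.79 + 8.17 * 26.76 / 7.66
Y = 53.79 + 218.6292 / 7.66
Y = 53.79 + 28.5417
Y = 82.3317

82.3317


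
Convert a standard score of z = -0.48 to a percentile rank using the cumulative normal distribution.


CDF(z) = 0.5 * (1 + erf(z/sqrt(2)))
erf(-0.3394) = -0.3688
CDF = 0.3156
Percentile rank = 0.3156 * 100 = 31.56

31.56


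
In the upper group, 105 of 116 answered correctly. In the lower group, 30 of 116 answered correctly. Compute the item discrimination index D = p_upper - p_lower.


p_upper = 105/116 = 0.9052
p_lower = 30/116 = 0.2586
D = 0.9052 - 0.2586 = 0.6466

0.6466


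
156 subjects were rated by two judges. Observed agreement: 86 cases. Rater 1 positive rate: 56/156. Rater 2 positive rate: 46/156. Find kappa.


P_o = 86/156 = 0.551282
P_e = (56*46 + 100*110) / 24336 = 0.557857
kappa = (P_o - P_e) / (1 - P_e)
kappa = (0.551282 - 0.557857) / (1 - 0.557857)
kappa = -0.0149

-0.0149


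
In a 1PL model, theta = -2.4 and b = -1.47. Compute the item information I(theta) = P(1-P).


P = 1/(1+exp(-(-2.4--1.47))) = 0.2829
I = P*(1-P) = 0.2829 * 0.7171
I = 0.2029

0.2029


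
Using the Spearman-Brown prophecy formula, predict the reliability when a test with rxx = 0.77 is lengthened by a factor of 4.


r_new = (n * rxx) / (1 + (n-1) * rxx)
r_new = (4 * 0.77) / (1 + 3 * 0.77)
r_new = 3.08 / 3.31
r_new = 0.9305

0.9305


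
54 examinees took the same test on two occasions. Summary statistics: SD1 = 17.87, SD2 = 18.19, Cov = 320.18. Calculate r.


r = cov(X,Y) / (SD_X * SD_Y)
r = 320.18 / (17.87 * 18.19)
r = 320.18 / 325.0553
r = 0.985

0.985


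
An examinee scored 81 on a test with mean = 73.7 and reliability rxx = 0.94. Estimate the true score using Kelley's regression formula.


T_est = rxx * X + (1 - rxx) * mean
T_est = 0.94 * 81 + 0.06 * 73.7
T_est = 76.14 + 4.422
T_est = 80.562

80.562


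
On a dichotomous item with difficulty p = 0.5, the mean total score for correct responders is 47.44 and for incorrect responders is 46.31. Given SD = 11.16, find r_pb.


q = 1 - p = 0.5
rpb = ((M1 - M0) / SD) * sqrt(p * q)
rpb = ((47.44 - 46.31) / 11.16) * sqrt(0.5 * 0.5)
rpb = 0.0506

0.0506


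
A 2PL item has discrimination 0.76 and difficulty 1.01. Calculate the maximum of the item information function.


For 2PL, max info at theta = b = 1.01
I_max = a^2 / 4 = 0.76^2 / 4
= 0.5776 / 4
I_max = 0.1444

0.1444


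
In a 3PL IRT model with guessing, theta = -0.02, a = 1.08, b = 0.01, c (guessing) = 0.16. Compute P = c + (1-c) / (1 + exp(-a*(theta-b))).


logit = 1.08*(-0.02 - 0.01) = -0.0324
P* = 1/(1 + exp(--0.0324)) = 0.4919
P = 0.16 + (1 - 0.16) * 0.4919
P = 0.5732

0.5732


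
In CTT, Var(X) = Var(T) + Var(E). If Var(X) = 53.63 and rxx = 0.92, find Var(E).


var_true = rxx * var_obs = 0.92 * 53.63 = 49.3396
var_error = var_obs - var_true
var_error = 53.63 - 49.3396
var_error = 4.2904

4.2904


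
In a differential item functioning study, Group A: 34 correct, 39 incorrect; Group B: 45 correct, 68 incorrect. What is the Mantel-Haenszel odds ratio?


Odds_A = 34/39 = 0.8718
Odds_B = 45/68 = 0.6618
OR = Odds_A / Odds_B = 0.8718 / 0.6618
Exactly, OR = (34 * 68) / (39 * 45) = 2312 / 1755
OR = 1.3174

1.3174


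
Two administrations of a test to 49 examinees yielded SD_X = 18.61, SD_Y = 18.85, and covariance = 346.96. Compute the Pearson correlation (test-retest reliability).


r = cov(X,Y) / (SD_X * SD_Y)
r = 346.96 / (18.61 * 18.85)
r = 346.96 / 350.7985
r = 0.9891

0.9891


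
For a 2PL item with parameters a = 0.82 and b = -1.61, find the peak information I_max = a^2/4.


For 2PL, max info at theta = b = -1.61
I_max = a^2 / 4 = 0.82^2 / 4
= 0.6724 / 4
I_max = 0.1681

0.1681


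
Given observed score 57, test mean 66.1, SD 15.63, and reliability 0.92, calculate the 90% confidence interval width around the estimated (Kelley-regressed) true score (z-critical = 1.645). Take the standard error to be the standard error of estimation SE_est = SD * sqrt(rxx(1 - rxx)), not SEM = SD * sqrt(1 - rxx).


True score estimate = 0.92*57 + 0.08*66.1 = 57.728
SE_est = SD * sqrt(rxx * (1 - rxx)) = 15.63 * sqrt(0.92 * 0.08) = 15.63 * sqrt(0.0736) = 4.240313
CI = T_est +/- z * SE_est, so width = 2 * z * SE_est = 2 * 1.645 * 4.240313
Width = 13.9506

13.9506


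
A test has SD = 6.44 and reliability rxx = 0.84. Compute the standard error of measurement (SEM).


SEM = SD * sqrt(1 - rxx)
SEM = 6.44 * sqrt(1 - 0.84)
SEM = 6.44 * sqrt(0.16) = 6.44 * 0.4
SEM = 2.576

2.576


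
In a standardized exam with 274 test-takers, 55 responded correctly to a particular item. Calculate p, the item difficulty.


Item difficulty p = number correct / total examinees
p = 55 / 274
p = 0.2007

0.2007


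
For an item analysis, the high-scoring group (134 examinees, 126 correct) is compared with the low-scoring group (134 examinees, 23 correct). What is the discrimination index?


p_upper = 126/134 = 0.9403
p_lower = 23/134 = 0.1716
D = 0.9403 - 0.1716 = 0.7687

0.7687


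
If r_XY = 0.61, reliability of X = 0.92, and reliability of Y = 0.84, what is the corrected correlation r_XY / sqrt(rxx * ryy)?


r_corrected = rxy / sqrt(rxx * ryy)
= 0.61 / sqrt(0.92 * 0.84)
= 0.61 / sqrt(0.7728)
= 0.61 / 0.87909
r_corrected = 0.6939

0.6939


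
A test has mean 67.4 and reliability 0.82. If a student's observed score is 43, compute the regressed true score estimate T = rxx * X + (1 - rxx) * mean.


T_est = rxx * X + (1 - rxx) * mean
T_est = 0.82 * 43 + 0.18 * 67.4
T_est = 35.26 + 12.132
T_est = 47.392

47.392


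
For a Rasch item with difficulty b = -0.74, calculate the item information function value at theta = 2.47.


P = 1/(1+exp(-(2.47--0.74))) = 0.9612
I = P*(1-P) = 0.9612 * 0.0388
I = 0.0373

0.0373


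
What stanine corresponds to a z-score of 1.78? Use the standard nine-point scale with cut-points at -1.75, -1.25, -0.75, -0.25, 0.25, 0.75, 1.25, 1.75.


Stanine boundaries: [-1.75, -1.25, -0.75, -0.25, 0.25, 0.75, 1.25, 1.75]
z = 1.78
Check each boundary:
  z >= -1.75 -> could be stanine 2
  z >= -1.25 -> could be stanine 3
  z >= -0.75 -> could be stanine 4
  z >= -0.25 -> could be stanine 5
  z >= 0.25 -> could be stanine 6
  z >= 0.75 -> could be stanine 7
  z >= 1.25 -> could be stanine 8
  z >= 1.75 -> could be stanine 9
Highest qualifying boundary gives stanine = 9

9


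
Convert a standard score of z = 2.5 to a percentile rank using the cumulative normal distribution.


CDF(z) = 0.5 * (1 + erf(z/sqrt(2)))
erf(1.7678) = 0.9876
CDF = 0.9938
Percentile rank = 0.9938 * 100 = 99.38

99.38


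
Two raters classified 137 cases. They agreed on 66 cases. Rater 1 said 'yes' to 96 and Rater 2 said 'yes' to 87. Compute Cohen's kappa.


P_o = 66/137 = 0.481752
P_e = (96*87 + 41*50) / 18769 = 0.554212
kappa = (P_o - P_e) / (1 - P_e)
kappa = (0.481752 - 0.554212) / (1 - 0.554212)
kappa = -0.1625

-0.1625


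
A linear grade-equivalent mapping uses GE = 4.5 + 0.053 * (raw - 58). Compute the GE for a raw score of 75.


raw - median = 75 - 58 = 17
slope * diff = 0.053 * 17 = 0.901
GE = 4.5 + 0.901
GE = 5.401

5.401


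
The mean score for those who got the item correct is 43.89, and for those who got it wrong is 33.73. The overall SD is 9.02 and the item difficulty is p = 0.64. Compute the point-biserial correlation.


q = 1 - p = 0.36
rpb = ((M1 - M0) / SD) * sqrt(p * q)
rpb = ((43.89 - 33.73) / 9.02) * sqrt(0.64 * 0.36)
rpb = 0.5407

0.5407


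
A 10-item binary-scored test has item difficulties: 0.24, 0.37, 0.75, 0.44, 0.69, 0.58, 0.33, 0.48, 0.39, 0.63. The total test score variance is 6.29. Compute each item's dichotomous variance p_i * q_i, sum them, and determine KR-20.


For each item, compute p_i * q_i:
  Item 1: 0.24 * 0.76 = 0.1824
  Item 2: 0.37 * 0.63 = 0.2331
  Item 3: 0.75 * 0.25 = 0.1875
  Item 4: 0.44 * 0.56 = 0.2464
  Item 5: 0.69 * 0.31 = 0.2139
  Item 6: 0.58 * 0.42 = 0.2436
  Item 7: 0.33 * 0.67 = 0.2211
  Item 8: 0.48 * 0.52 = 0.2496
  Item 9: 0.39 * 0.61 = 0.2379
  Item 10: 0.63 * 0.37 = 0.2331
Sum(p_i * q_i) = 0.1824 + 0.2331 + 0.1875 + 0.2464 + 0.2139 + 0.2436 + 0.2211 + 0.2496 + 0.2379 + 0.2331 = 2.2486
KR-20 = (k/(k-1)) * (1 - Sum(p_i*q_i) / Var_total)
= (10/9) * (1 - 2.2486/6.29)
= 1.1111 * 0.6425
KR-20 = 0.7139

0.7139


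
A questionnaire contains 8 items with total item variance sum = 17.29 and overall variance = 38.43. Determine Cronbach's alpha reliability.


alpha = (k/(k-1)) * (1 - sum(si^2)/s_total^2)
= (8/7) * (1 - 17.29/38.43)
alpha = 0.6287

0.6287


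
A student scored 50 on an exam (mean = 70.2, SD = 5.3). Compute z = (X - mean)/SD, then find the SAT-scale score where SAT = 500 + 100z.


z = (X - mean) / SD = (50 - 70.2) / 5.3
z = -20.2 / 5.3
z = -3.8113
SAT-scale = SAT = 500 + 100z
Carry z at full precision (z = -20.2 / 5.3) into the conversion:
SAT-scale = 500 + 100 * (-20.2 / 5.3) = 500 + -2020 / 5.3
SAT-scale = 500 + -381.1321
SAT-scale = 118.8679

118.8679


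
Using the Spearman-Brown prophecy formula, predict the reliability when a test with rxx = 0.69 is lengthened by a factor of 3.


r_new = (n * rxx) / (1 + (n-1) * rxx)
r_new = (3 * 0.69) / (1 + 2 * 0.69)
r_new = 2.07 / 2.38
r_new = 0.8697

0.8697


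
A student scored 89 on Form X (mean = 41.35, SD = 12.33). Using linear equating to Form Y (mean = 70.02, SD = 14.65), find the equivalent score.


slope = SD_Y / SD_X = 14.65 / 12.33 ~ 1.1882
intercept = mean_Y - slope * mean_X = 70.02 - (14.65 / 12.33) * 41.35 ~ 20.8896
Y = slope * X + intercept. To avoid rounding drift from the rounded slope/intercept, evaluate the equivalent form Y = mean_Y + SD_Y * (X - mean_X) / SD_X at full precision:
Y = 70.02 + 14.65 * (89 - 41.35) / 12.33
Y = 70.02 + 14.65 * 47.65 / 12.33
Y = 70.02 + 698.0725 / 12.33
Y = 70.02 + 56.6158
Y = 126.6358

126.6358


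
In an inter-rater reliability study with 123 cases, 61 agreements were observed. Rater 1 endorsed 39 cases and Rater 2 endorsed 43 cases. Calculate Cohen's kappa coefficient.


P_o = 61/123 = 0.495935
P_e = (39*43 + 84*80) / 15129 = 0.555027
kappa = (P_o - P_e) / (1 - P_e)
kappa = (0.495935 - 0.555027) / (1 - 0.555027)
kappa = -0.1328

-0.1328


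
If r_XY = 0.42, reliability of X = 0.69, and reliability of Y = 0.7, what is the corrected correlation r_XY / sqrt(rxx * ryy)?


r_corrected = rxy / sqrt(rxx * ryy)
= 0.42 / sqrt(0.69 * 0.7)
= 0.42 / sqrt(0.483)
= 0.42 / 0.694982
r_corrected = 0.6043

0.6043


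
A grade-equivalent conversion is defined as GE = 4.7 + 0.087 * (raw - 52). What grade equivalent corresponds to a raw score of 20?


raw - median = 20 - 52 = -32
slope * diff = 0.087 * -32 = -2.784
GE = 4.7 + -2.784
GE = 1.916

1.916


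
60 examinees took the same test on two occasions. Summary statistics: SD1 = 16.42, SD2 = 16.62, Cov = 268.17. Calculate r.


r = cov(X,Y) / (SD_X * SD_Y)
r = 268.17 / (16.42 * 16.62)
r = 268.17 / 272.9004
r = 0.9827

0.9827


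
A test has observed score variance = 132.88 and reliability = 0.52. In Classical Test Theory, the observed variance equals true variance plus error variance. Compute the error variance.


var_true = rxx * var_obs = 0.52 * 132.88 = 69.0976
var_error = var_obs - var_true
var_error = 132.88 - 69.0976
var_error = 63.7824

63.7824


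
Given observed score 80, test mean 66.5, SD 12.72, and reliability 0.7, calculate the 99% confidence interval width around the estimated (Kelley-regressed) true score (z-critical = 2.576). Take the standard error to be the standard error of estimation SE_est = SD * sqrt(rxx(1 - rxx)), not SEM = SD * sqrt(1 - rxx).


True score estimate = 0.7*80 + 0.3*66.5 = 75.95
SE_est = SD * sqrt(rxx * (1 - rxx)) = 12.72 * sqrt(0.7 * 0.3) = 12.72 * sqrt(0.21) = 5.829036
CI = T_est +/- z * SE_est, so width = 2 * z * SE_est = 2 * 2.576 * 5.829036
Width = 30.0312

30.0312


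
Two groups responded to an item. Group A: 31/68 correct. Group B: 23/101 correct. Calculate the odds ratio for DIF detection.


Odds_A = 31/37 = 0.8378
Odds_B = 23/78 = 0.2949
OR = Odds_A / Odds_B = 0.8378 / 0.2949
Exactly, OR = (31 * 78) / (37 * 23) = 2418 / 851
OR = 2.8414

2.8414


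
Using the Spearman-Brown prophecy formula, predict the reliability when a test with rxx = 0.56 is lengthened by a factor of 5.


r_new = (n * rxx) / (1 + (n-1) * rxx)
r_new = (5 * 0.56) / (1 + 4 * 0.56)
r_new = 2.8 / 3.24
r_new = 0.8642

0.8642


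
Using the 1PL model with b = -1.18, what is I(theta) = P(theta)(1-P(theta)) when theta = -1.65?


P = 1/(1+exp(-(-1.65--1.18))) = 0.3846
I = P*(1-P) = 0.3846 * 0.6154
I = 0.2367

0.2367


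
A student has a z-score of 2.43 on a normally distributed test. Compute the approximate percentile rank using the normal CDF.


CDF(z) = 0.5 * (1 + erf(z/sqrt(2)))
erf(1.7183) = 0.9849
CDF = 0.9925
Percentile rank = 0.9925 * 100 = 99.25

99.25


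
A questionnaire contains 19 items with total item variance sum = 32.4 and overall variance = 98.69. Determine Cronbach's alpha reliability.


alpha = (k/(k-1)) * (1 - sum(si^2)/s_total^2)
= (19/18) * (1 - 32.4/98.69)
alpha = 0.709

0.709


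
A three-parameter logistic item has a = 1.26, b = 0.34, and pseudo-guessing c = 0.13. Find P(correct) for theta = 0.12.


logit = 1.26*(0.12 - 0.34) = -0.2772
P* = 1/(1 + exp(--0.2772)) = 0.4311
P = 0.13 + (1 - 0.13) * 0.4311
P = 0.5051

0.5051


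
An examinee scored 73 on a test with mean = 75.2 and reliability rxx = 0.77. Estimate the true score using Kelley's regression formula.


T_est = rxx * X + (1 - rxx) * mean
T_est = 0.77 * 73 + 0.23 * 75.2
T_est = 56.21 + 17.296
T_est = 73.506

73.506


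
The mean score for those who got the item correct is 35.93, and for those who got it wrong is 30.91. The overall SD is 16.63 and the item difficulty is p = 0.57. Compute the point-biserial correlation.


q = 1 - p = 0.43
rpb = ((M1 - M0) / SD) * sqrt(p * q)
rpb = ((35.93 - 30.91) / 16.63) * sqrt(0.57 * 0.43)
rpb = 0.1494

0.1494


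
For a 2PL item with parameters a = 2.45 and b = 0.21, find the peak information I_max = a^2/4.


For 2PL, max info at theta = b = 0.21
I_max = a^2 / 4 = 2.45^2 / 4
= 6.0025 / 4
I_max = 1.5006

1.5006


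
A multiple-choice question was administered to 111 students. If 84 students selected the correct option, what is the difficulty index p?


Item difficulty p = number correct / total examinees
p = 84 / 111
p = 0.7568

0.7568


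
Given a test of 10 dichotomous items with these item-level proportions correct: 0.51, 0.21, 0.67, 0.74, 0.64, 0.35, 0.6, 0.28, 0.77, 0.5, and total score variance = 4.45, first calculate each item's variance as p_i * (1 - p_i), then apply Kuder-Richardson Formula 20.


For each item, compute p_i * q_i:
  Item 1: 0.51 * 0.49 = 0.2499
  Item 2: 0.21 * 0.79 = 0.1659
  Item 3: 0.67 * 0.33 = 0.2211
  Item 4: 0.74 * 0.26 = 0.1924
  Item 5: 0.64 * 0.36 = 0.2304
  Item 6: 0.35 * 0.65 = 0.2275
  Item 7: 0.6 * 0.4 = 0.24
  Item 8: 0.28 * 0.72 = 0.2016
  Item 9: 0.77 * 0.23 = 0.1771
  Item 10: 0.5 * 0.5 = 0.25
Sum(p_i * q_i) = 0.2499 + 0.1659 + 0.2211 + 0.1924 + 0.2304 + 0.2275 + 0.24 + 0.2016 + 0.1771 + 0.25 = 2.1559
KR-20 = (k/(k-1)) * (1 - Sum(p_i*q_i) / Var_total)
= (10/9) * (1 - 2.1559/4.45)
= 1.1111 * 0.5155
KR-20 = 0.5728

0.5728


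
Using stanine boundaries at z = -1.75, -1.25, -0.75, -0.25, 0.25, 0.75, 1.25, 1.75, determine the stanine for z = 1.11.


Stanine boundaries: [-1.75, -1.25, -0.75, -0.25, 0.25, 0.75, 1.25, 1.75]
z = 1.11
Check each boundary:
  z >= -1.75 -> could be stanine 2
  z >= -1.25 -> could be stanine 3
  z >= -0.75 -> could be stanine 4
  z >= -0.25 -> could be stanine 5
  z >= 0.25 -> could be stanine 6
  z >= 0.75 -> could be stanine 7
  z < 1.25
  z < 1.75
Highest qualifying boundary gives stanine = 7

7


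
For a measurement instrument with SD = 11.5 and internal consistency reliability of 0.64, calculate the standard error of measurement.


SEM = SD * sqrt(1 - rxx)
SEM = 11.5 * sqrt(1 - 0.64)
SEM = 11.5 * sqrt(0.36) = 11.5 * 0.6
SEM = 6.9

6.9


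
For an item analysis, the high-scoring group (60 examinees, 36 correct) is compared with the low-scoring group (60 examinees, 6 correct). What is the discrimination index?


p_upper = 36/60 = 0.6
p_lower = 6/60 = 0.1
D = 0.6 - 0.1 = 0.5

0.5


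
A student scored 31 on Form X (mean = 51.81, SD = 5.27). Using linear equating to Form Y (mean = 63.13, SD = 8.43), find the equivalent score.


slope = SD_Y / SD_X = 8.43 / 5.27 ~ 1.5996
intercept = mean_Y - slope * mean_X = 63.13 - (8.43 / 5.27) * 51.81 ~ -19.7463
Y = slope * X + intercept. To avoid rounding drift from the rounded slope/intercept, evaluate the equivalent form Y = mean_Y + SD_Y * (X - mean_X) / SD_X at full precision:
Y = 63.13 + 8.43 * (31 - 51.81) / 5.27
Y = 63.13 - 8.43 * 20.81 / 5.27
Y = 63.13 - 175.4283 / 5.27
Y = 63.13 - 33.2881
Y = 29.8419

29.8419


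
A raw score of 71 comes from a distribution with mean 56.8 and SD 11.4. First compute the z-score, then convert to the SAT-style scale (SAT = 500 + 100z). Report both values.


z = (X - mean) / SD = (71 - 56.8) / 11.4
z = 14.2 / 11.4
z = 1.2456
SAT-scale = SAT = 500 + 100z
Carry z at full precision (z = 14.2 / 11.4) into the conversion:
SAT-scale = 500 + 100 * (14.2 / 11.4) = 500 + 1420 / 11.4
SAT-scale = 500 + 124.5614
SAT-scale = 624.5614

624.5614


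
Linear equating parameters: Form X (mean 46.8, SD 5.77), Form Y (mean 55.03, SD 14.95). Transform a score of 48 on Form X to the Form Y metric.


slope = SD_Y / SD_X = 14.95 / 5.77 ~ 2.591
intercept = mean_Y - slope * mean_X = 55.03 - (14.95 / 5.77) * 46.8 ~ -66.2282
Y = slope * X + intercept. To avoid rounding drift from the rounded slope/intercept, evaluate the equivalent form Y = mean_Y + SD_Y * (X - mean_X) / SD_X at full precision:
Y = 55.03 + 14.95 * (48 - 46.8) / 5.77
Y = 55.03 + 14.95 * 1.2 / 5.77
Y = 55.03 + 17.94 / 5.77
Y = 55.03 + 3.1092
Y = 58.1392

58.1392


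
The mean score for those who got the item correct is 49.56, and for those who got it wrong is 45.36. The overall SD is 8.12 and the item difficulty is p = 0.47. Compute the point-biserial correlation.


q = 1 - p = 0.53
rpb = ((M1 - M0) / SD) * sqrt(p * q)
rpb = ((49.56 - 45.36) / 8.12) * sqrt(0.47 * 0.53)
rpb = 0.2582

0.2582


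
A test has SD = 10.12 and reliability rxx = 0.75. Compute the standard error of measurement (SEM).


SEM = SD * sqrt(1 - rxx)
SEM = 10.12 * sqrt(1 - 0.75)
SEM = 10.12 * sqrt(0.25) = 10.12 * 0.5
SEM = 5.06

5.06


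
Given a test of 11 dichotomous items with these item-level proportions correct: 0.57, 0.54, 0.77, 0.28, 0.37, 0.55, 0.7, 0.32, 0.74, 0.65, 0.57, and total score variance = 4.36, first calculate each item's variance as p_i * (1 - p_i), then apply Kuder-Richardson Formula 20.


For each item, compute p_i * q_i:
  Item 1: 0.57 * 0.43 = 0.2451
  Item 2: 0.54 * 0.46 = 0.2484
  Item 3: 0.77 * 0.23 = 0.1771
  Item 4: 0.28 * 0.72 = 0.2016
  Item 5: 0.37 * 0.63 = 0.2331
  Item 6: 0.55 * 0.45 = 0.2475
  Item 7: 0.7 * 0.3 = 0.21
  Item 8: 0.32 * 0.68 = 0.2176
  Item 9: 0.74 * 0.26 = 0.1924
  Item 10: 0.65 * 0.35 = 0.2275
  Item 11: 0.57 * 0.43 = 0.2451
Sum(p_i * q_i) = 0.2451 + 0.2484 + 0.1771 + 0.2016 + 0.2331 + 0.2475 + 0.21 + 0.2176 + 0.1924 + 0.2275 + 0.2451 = 2.4454
KR-20 = (k/(k-1)) * (1 - Sum(p_i*q_i) / Var_total)
= (11/10) * (1 - 2.4454/4.36)
= 1.1 * 0.4391
KR-20 = 0.483

0.483


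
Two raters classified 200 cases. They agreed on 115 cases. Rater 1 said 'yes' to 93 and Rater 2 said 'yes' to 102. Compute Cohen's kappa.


P_o = 115/200 = 0.575
P_e = (93*102 + 107*98) / 40000 = 0.4993
kappa = (P_o - P_e) / (1 - P_e)
kappa = (0.575 - 0.4993) / (1 - 0.4993)
kappa = 0.1512

0.1512


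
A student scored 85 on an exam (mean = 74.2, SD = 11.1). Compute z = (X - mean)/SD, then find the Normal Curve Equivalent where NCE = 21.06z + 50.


z = (X - mean) / SD = (85 - 74.2) / 11.1
z = 10.8 / 11.1
z = 0.973
NCE = NCE = 21.06z + 50
Carry z at full precision (z = 10.8 / 11.1) into the conversion:
NCE = 21.06 * (10.8 / 11.1) + 50 = 227.448 / 11.1 + 50
NCE = 20.4908 + 50
NCE = 70.4908

70.4908


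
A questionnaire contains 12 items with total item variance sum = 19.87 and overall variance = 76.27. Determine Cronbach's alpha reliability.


alpha = (k/(k-1)) * (1 - sum(si^2)/s_total^2)
= (12/11) * (1 - 19.87/76.27)
alpha = 0.8067

0.8067


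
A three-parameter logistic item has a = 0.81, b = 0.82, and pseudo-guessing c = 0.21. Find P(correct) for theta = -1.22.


logit = 0.81*(-1.22 - 0.82) = -1.6524
P* = 1/(1 + exp(--1.6524)) = 0.1608
P = 0.21 + (1 - 0.21) * 0.1608
P = 0.337

0.337


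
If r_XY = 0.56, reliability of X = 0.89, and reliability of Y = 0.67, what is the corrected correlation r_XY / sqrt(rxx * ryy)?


r_corrected = rxy / sqrt(rxx * ryy)
= 0.56 / sqrt(0.89 * 0.67)
= 0.56 / sqrt(0.5963)
= 0.56 / 0.772205
r_corrected = 0.7252

0.7252


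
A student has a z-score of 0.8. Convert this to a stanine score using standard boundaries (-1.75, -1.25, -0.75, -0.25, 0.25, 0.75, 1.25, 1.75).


Stanine boundaries: [-1.75, -1.25, -0.75, -0.25, 0.25, 0.75, 1.25, 1.75]
z = 0.8
Check each boundary:
  z >= -1.75 -> could be stanine 2
  z >= -1.25 -> could be stanine 3
  z >= -0.75 -> could be stanine 4
  z >= -0.25 -> could be stanine 5
  z >= 0.25 -> could be stanine 6
  z >= 0.75 -> could be stanine 7
  z < 1.25
  z < 1.75
Highest qualifying boundary gives stanine = 7

7


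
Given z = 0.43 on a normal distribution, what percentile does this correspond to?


CDF(z) = 0.5 * (1 + erf(z/sqrt(2)))
erf(0.3041) = 0.3328
CDF = 0.6664
Percentile rank = 0.6664 * 100 = 66.64

66.64


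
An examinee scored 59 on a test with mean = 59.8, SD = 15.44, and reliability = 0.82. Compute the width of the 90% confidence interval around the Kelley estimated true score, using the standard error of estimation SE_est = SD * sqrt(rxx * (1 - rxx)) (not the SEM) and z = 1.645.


True score estimate = 0.82*59 + 0.18*59.8 = 59.144
SE_est = SD * sqrt(rxx * (1 - rxx)) = 15.44 * sqrt(0.82 * 0.18) = 15.44 * sqrt(0.1476) = 5.931854
CI = T_est +/- z * SE_est, so width = 2 * z * SE_est = 2 * 1.645 * 5.931854
Width = 19.5158

19.5158


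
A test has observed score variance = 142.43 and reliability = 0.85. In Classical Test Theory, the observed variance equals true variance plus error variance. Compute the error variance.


var_true = rxx * var_obs = 0.85 * 142.43 = 121.0655
var_error = var_obs - var_true
var_error = 142.43 - 121.0655
var_error = 21.3645

21.3645


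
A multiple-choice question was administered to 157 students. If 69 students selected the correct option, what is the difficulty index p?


Item difficulty p = number correct / total examinees
p = 69 / 157
p = 0.4395

0.4395


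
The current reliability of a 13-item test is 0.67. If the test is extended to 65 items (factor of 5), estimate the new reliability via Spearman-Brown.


r_new = (n * rxx) / (1 + (n-1) * rxx)
r_new = (5 * 0.67) / (1 + 4 * 0.67)
r_new = 3.35 / 3.68
r_new = 0.9103

0.9103


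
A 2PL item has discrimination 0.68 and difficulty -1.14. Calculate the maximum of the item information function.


For 2PL, max info at theta = b = -1.14
I_max = a^2 / 4 = 0.68^2 / 4
= 0.4624 / 4
I_max = 0.1156

0.1156


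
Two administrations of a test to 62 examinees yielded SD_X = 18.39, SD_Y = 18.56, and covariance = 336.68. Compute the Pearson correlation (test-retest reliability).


r = cov(X,Y) / (SD_X * SD_Y)
r = 336.68 / (18.39 * 18.56)
r = 336.68 / 341.3184
r = 0.9864

0.9864


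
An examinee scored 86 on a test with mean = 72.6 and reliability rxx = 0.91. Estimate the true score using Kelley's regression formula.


T_est = rxx * X + (1 - rxx) * mean
T_est = 0.91 * 86 + 0.09 * 72.6
T_est = 78.26 + 6.534
T_est = 84.794

84.794


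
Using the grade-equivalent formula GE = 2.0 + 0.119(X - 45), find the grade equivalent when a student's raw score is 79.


raw - median = 79 - 45 = 34
slope * diff = 0.119 * 34 = 4.046
GE = 2.0 + 4.046
GE = 6.046

6.046


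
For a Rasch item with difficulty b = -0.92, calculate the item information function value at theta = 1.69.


P = 1/(1+exp(-(1.69--0.92))) = 0.9315
I = P*(1-P) = 0.9315 * 0.0685
I = 0.0638

0.0638


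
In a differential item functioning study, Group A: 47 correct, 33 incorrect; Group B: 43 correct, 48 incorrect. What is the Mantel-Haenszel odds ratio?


Odds_A = 47/33 = 1.4242
Odds_B = 43/48 = 0.8958
OR = Odds_A / Odds_B = 1.4242 / 0.8958
Exactly, OR = (47 * 48) / (33 * 43) = 2256 / 1419
OR = 1.5899

1.5899


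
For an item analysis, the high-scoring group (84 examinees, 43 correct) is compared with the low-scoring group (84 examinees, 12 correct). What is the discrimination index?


p_upper = 43/84 = 0.5119
p_lower = 12/84 = 0.1429
D = 0.5119 - 0.1429 = 0.369

0.369


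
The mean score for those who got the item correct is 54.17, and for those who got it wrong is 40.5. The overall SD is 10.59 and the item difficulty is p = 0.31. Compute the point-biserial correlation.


q = 1 - p = 0.69
rpb = ((M1 - M0) / SD) * sqrt(p * q)
rpb = ((54.17 - 40.5) / 10.59) * sqrt(0.31 * 0.69)
rpb = 0.597

0.597


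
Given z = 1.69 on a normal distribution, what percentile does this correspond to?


CDF(z) = 0.5 * (1 + erf(z/sqrt(2)))
erf(1.195) = 0.909
CDF = 0.9545
Percentile rank = 0.9545 * 100 = 95.45

95.45


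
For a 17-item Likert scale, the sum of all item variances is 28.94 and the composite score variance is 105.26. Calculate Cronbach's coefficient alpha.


alpha = (k/(k-1)) * (1 - sum(si^2)/s_total^2)
= (17/16) * (1 - 28.94/105.26)
alpha = 0.7704

0.7704


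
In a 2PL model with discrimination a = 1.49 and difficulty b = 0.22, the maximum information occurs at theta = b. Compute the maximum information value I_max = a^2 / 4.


For 2PL, max info at theta = b = 0.22
I_max = a^2 / 4 = 1.49^2 / 4
= 2.2201 / 4
I_max = 0.555

0.555


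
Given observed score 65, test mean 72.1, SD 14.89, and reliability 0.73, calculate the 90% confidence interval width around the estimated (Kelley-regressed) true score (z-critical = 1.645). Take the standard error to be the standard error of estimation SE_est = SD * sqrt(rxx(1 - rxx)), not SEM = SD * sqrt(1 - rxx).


True score estimate = 0.73*65 + 0.27*72.1 = 66.917
SE_est = SD * sqrt(rxx * (1 - rxx)) = 14.89 * sqrt(0.73 * 0.27) = 14.89 * sqrt(0.1971) = 6.610556
CI = T_est +/- z * SE_est, so width = 2 * z * SE_est = 2 * 1.645 * 6.610556
Width = 21.7487

21.7487


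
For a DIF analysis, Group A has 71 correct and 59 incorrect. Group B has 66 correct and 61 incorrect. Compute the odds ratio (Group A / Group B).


Odds_A = 71/59 = 1.2034
Odds_B = 66/61 = 1.082
OR = Odds_A / Odds_B = 1.2034 / 1.082
Exactly, OR = (71 * 61) / (59 * 66) = 4331 / 3894
OR = 1.1122

1.1122


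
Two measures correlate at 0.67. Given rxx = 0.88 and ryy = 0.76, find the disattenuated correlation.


r_corrected = rxy / sqrt(rxx * ryy)
= 0.67 / sqrt(0.88 * 0.76)
= 0.67 / sqrt(0.6688)
= 0.67 / 0.817802
r_corrected = 0.8193

0.8193


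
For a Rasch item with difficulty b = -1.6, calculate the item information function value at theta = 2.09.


P = 1/(1+exp(-(2.09--1.6))) = 0.9756
I = P*(1-P) = 0.9756 * 0.0244
I = 0.0238

0.0238


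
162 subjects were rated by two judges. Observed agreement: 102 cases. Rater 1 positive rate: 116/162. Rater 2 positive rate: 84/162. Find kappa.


P_o = 102/162 = 0.62963
P_e = (116*84 + 46*78) / 26244 = 0.508002
kappa = (P_o - P_e) / (1 - P_e)
kappa = (0.62963 - 0.508002) / (1 - 0.508002)
kappa = 0.2472

0.2472


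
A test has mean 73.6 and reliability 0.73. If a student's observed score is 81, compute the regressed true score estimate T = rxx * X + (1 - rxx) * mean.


T_est = rxx * X + (1 - rxx) * mean
T_est = 0.73 * 81 + 0.27 * 73.6
T_est = 59.13 + 19.872
T_est = 79.002

79.002


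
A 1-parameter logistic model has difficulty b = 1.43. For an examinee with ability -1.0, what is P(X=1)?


theta - b = -1.0 - 1.43 = -2.43
exp(-(theta - b)) = exp(2.43) = 11.3589
P = 1 / (1 + 11.3589)
P = 0.0809

0.0809


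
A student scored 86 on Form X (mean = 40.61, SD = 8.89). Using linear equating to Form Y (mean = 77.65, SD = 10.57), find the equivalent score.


slope = SD_Y / SD_X = 10.57 / 8.89 ~ 1.189
intercept = mean_Y - slope * mean_X = 77.65 - (10.57 / 8.89) * 40.61 ~ 29.3657
Y = slope * X + intercept. To avoid rounding drift from the rounded slope/intercept, evaluate the equivalent form Y = mean_Y + SD_Y * (X - mean_X) / SD_X at full precision:
Y = 77.65 + 10.57 * (86 - 40.61) / 8.89
Y = 77.65 + 10.57 * 45.39 / 8.89
Y = 77.65 + 479.7723 / 8.89
Y = 77.65 + 53.9676
Y = 131.6176

131.6176


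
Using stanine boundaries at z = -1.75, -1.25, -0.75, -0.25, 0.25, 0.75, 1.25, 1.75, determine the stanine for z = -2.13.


Stanine boundaries: [-1.75, -1.25, -0.75, -0.25, 0.25, 0.75, 1.25, 1.75]
z = -2.13
Check each boundary:
  z < -1.75
  z < -1.25
  z < -0.75
  z < -0.25
  z < 0.25
  z < 0.75
  z < 1.25
  z < 1.75
Highest qualifying boundary gives stanine = 1

1


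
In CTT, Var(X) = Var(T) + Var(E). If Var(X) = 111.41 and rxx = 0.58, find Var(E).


var_true = rxx * var_obs = 0.58 * 111.41 = 64.6178
var_error = var_obs - var_true
var_error = 111.41 - 64.6178
var_error = 46.7922

46.7922


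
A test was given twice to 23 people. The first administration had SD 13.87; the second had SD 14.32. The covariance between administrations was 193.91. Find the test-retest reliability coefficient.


r = cov(X,Y) / (SD_X * SD_Y)
r = 193.91 / (13.87 * 14.32)
r = 193.91 / 198.6184
r = 0.9763

0.9763


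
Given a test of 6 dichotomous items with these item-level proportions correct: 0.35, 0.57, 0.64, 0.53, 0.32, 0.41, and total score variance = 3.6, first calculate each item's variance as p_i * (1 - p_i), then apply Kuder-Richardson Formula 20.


For each item, compute p_i * q_i:
  Item 1: 0.35 * 0.65 = 0.2275
  Item 2: 0.57 * 0.43 = 0.2451
  Item 3: 0.64 * 0.36 = 0.2304
  Item 4: 0.53 * 0.47 = 0.2491
  Item 5: 0.32 * 0.68 = 0.2176
  Item 6: 0.41 * 0.59 = 0.2419
Sum(p_i * q_i) = 0.2275 + 0.2451 + 0.2304 + 0.2491 + 0.2176 + 0.2419 = 1.4116
KR-20 = (k/(k-1)) * (1 - Sum(p_i*q_i) / Var_total)
= (6/5) * (1 - 1.4116/3.6)
= 1.2 * 0.6079
KR-20 = 0.7295

0.7295


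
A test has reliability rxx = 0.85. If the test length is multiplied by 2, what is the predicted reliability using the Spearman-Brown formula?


r_new = (n * rxx) / (1 + (n-1) * rxx)
r_new = (2 * 0.85) / (1 + 1 * 0.85)
r_new = 1.7 / 1.85
r_new = 0.9189

0.9189


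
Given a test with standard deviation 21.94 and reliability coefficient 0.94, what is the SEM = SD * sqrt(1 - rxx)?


SEM = SD * sqrt(1 - rxx)
SEM = 21.94 * sqrt(1 - 0.94)
SEM = 21.94 * sqrt(0.06) = 21.94 * 0.244949
SEM = 5.3742

5.3742


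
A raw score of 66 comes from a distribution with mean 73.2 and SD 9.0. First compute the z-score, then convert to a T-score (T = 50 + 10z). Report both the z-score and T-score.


z = (X - mean) / SD = (66 - 73.2) / 9.0
z = -7.2 / 9.0
z = -0.8
T-score = T = 50 + 10z
Carry z at full precision (z = -7.2 / 9.0) into the conversion:
T-score = 50 + 10 * (-7.2 / 9.0) = 50 + -72 / 9.0
T-score = 50 + -8.0
T-score = 42.0

42.0


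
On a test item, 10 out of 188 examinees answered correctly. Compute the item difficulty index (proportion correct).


Item difficulty p = number correct / total examinees
p = 10 / 188
p = 0.0532

0.0532


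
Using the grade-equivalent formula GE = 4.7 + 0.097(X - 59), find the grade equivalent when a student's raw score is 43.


raw - median = 43 - 59 = -16
slope * diff = 0.097 * -16 = -1.552
GE = 4.7 + -1.552
GE = 3.148

3.148


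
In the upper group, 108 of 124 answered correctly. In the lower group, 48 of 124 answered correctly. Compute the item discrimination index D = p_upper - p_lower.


p_upper = 108/124 = 0.871
p_lower = 48/124 = 0.3871
D = 0.871 - 0.3871 = 0.4839

0.4839


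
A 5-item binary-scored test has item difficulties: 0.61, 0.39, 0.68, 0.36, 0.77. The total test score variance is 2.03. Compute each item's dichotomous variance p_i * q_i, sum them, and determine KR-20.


For each item, compute p_i * q_i:
  Item 1: 0.61 * 0.39 = 0.2379
  Item 2: 0.39 * 0.61 = 0.2379
  Item 3: 0.68 * 0.32 = 0.2176
  Item 4: 0.36 * 0.64 = 0.2304
  Item 5: 0.77 * 0.23 = 0.1771
Sum(p_i * q_i) = 0.2379 + 0.2379 + 0.2176 + 0.2304 + 0.1771 = 1.1009
KR-20 = (k/(k-1)) * (1 - Sum(p_i*q_i) / Var_total)
= (5/4) * (1 - 1.1009/2.03)
= 1.25 * 0.4577
KR-20 = 0.5721

0.5721


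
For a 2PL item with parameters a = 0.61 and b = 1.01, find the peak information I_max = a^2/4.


For 2PL, max info at theta = b = 1.01
I_max = a^2 / 4 = 0.61^2 / 4
= 0.3721 / 4
I_max = 0.093

0.093


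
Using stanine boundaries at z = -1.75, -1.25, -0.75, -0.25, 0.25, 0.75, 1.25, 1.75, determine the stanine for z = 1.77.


Stanine boundaries: [-1.75, -1.25, -0.75, -0.25, 0.25, 0.75, 1.25, 1.75]
z = 1.77
Check each boundary:
  z >= -1.75 -> could be stanine 2
  z >= -1.25 -> could be stanine 3
  z >= -0.75 -> could be stanine 4
  z >= -0.25 -> could be stanine 5
  z >= 0.25 -> could be stanine 6
  z >= 0.75 -> could be stanine 7
  z >= 1.25 -> could be stanine 8
  z >= 1.75 -> could be stanine 9
Highest qualifying boundary gives stanine = 9

9


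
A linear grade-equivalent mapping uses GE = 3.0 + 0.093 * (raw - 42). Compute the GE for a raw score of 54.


raw - median = 54 - 42 = 12
slope * diff = 0.093 * 12 = 1.116
GE = 3.0 + 1.116
GE = 4.116

4.116


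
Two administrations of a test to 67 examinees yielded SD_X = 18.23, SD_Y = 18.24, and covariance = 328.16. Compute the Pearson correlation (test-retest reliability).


r = cov(X,Y) / (SD_X * SD_Y)
r = 328.16 / (18.23 * 18.24)
r = 328.16 / 332.5152
r = 0.9869

0.9869


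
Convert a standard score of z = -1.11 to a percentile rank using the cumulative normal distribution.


CDF(z) = 0.5 * (1 + erf(z/sqrt(2)))
erf(-0.7849) = -0.733
CDF = 0.1335
Percentile rank = 0.1335 * 100 = 13.35

13.35


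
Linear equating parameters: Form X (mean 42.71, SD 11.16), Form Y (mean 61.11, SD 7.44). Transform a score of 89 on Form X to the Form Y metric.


slope = SD_Y / SD_X = 7.44 / 11.16 ~ 0.6667
intercept = mean_Y - slope * mean_X = 61.11 - (7.44 / 11.16) * 42.71 ~ 32.6367
Y = slope * X + intercept. To avoid rounding drift from the rounded slope/intercept, evaluate the equivalent form Y = mean_Y + SD_Y * (X - mean_X) / SD_X at full precision:
Y = 61.11 + 7.44 * (89 - 42.71) / 11.16
Y = 61.11 + 7.44 * 46.29 / 11.16
Y = 61.11 + 344.3976 / 11.16
Y = 61.11 + 30.86
Y = 91.97

91.97


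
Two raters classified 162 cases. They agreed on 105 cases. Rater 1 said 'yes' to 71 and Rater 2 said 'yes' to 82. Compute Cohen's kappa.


P_o = 105/162 = 0.648148
P_e = (71*82 + 91*80) / 26244 = 0.499238
kappa = (P_o - P_e) / (1 - P_e)
kappa = (0.648148 - 0.499238) / (1 - 0.499238)
kappa = 0.2974

0.2974


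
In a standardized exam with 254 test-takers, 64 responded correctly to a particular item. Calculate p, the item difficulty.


Item difficulty p = number correct / total examinees
p = 64 / 254
p = 0.252

0.252
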